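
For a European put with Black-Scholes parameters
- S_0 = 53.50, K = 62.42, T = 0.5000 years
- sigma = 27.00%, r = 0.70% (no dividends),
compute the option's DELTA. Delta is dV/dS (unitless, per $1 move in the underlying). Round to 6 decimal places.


Answer: Delta = -0.756128

Derivation:
d1 = -0.6939026512; d2 = -0.8848214821
phi(d1) = 0.3135836972; exp(-qT) = 1.0000000000; exp(-rT) = 0.9965061179
N(-d1) = 0.7561283696
Delta = -exp(-qT) * N(-d1) = -1.0000000000 * 0.7561283696 = -0.756128


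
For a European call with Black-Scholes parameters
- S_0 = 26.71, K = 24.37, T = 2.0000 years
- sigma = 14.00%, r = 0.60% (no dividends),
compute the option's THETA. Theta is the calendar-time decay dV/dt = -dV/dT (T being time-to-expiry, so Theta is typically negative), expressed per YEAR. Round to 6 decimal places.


Answer: Theta = -0.530481

Derivation:
d1 = 0.6226840878; d2 = 0.4246941891
phi(d1) = 0.3286354262; exp(-qT) = 1.0000000000; exp(-rT) = 0.9880717129
Theta = -S*exp(-qT)*phi(d1)*sigma/(2*sqrt(T)) - r*K*exp(-rT)*N(d2) + q*S*exp(-qT)*N(d1)
N(d1) = 0.7332539294; N(d2) = 0.6644701898; sqrt(T) = 1.4142135624
Term 1 = -26.7100 * 1.0000000000 * 0.3286354262 * 0.1400 / (2 * 1.4142135624) = -0.4344815187
Term 2 = -0.0060 * 24.3700 * 0.9880717129 * 0.6644701898 = -0.0959998927
Term 3 = 0 (no dividend yield, q = 0)
Theta = -0.4344815187 + (-0.0959998927) + (0.0000000000) = -0.530481


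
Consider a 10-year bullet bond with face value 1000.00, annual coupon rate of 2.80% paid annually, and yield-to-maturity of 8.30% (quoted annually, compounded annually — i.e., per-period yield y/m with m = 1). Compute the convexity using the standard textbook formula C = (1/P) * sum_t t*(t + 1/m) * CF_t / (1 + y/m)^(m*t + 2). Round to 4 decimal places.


Answer: Convexity = 75.4819

Derivation:
Coupon per period c = face * coupon_rate / m = 28.000000
Periods per year m = 1; per-period yield y/m = 0.083000
Number of cashflows N = 10
Cashflows (t years, CF_t, discount factor 1/(1+y/m)^(m*t), PV):
  t = 1.0000: CF_t = 28.000000, DF = 0.923361, PV = 25.854109
  t = 2.0000: CF_t = 28.000000, DF = 0.852596, PV = 23.872677
  t = 3.0000: CF_t = 28.000000, DF = 0.787254, PV = 22.043100
  t = 4.0000: CF_t = 28.000000, DF = 0.726919, PV = 20.353739
  t = 5.0000: CF_t = 28.000000, DF = 0.671209, PV = 18.793850
  t = 6.0000: CF_t = 28.000000, DF = 0.619768, PV = 17.353508
  t = 7.0000: CF_t = 28.000000, DF = 0.572270, PV = 16.023554
  t = 8.0000: CF_t = 28.000000, DF = 0.528412, PV = 14.795525
  t = 9.0000: CF_t = 28.000000, DF = 0.487915, PV = 13.661611
  t = 10.0000: CF_t = 1028.000000, DF = 0.450521, PV = 463.136009
Price P = sum_t PV_t = 635.887681
Convexity numerator sum_t t*(t + 1/m) * CF_t / (1+y/m)^(m*t + 2):
  t = 1.0000: term = 44.086199
  t = 2.0000: term = 122.122435
  t = 3.0000: term = 225.526196
  t = 4.0000: term = 347.070169
  t = 5.0000: term = 480.706605
  t = 6.0000: term = 621.412047
  t = 7.0000: term = 765.050228
  t = 8.0000: term = 908.251161
  t = 9.0000: term = 1048.304664
  t = 10.0000: term = 43435.449506
Convexity = (1/P) * sum = 47997.979210 / 635.887681 = 75.481851


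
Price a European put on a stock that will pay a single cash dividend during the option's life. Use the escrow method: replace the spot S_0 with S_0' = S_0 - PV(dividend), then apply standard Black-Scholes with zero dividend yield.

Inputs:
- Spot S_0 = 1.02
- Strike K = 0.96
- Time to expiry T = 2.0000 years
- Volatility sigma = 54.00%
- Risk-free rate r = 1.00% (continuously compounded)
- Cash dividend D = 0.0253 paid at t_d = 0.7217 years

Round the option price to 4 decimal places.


Answer: Price = 0.2617

Derivation:
PV(D) = D * exp(-r * t_d) = 0.0253 * 0.99280898 = 0.02511807
S_0' = S_0 - PV(D) = 1.0200 - 0.02511807 = 0.99488193
d1 = (ln(S_0'/K) + (r + sigma^2/2)*T) / (sigma*sqrt(T)) = 0.45476235
d2 = d1 - sigma*sqrt(T) = -0.30891297
exp(-rT) = 0.98019867
N(-d1) = 0.32464011; N(-d2) = 0.62130614
P = K * exp(-rT) * N(-d2) - S_0' * N(-d1) = 0.9600 * 0.98019867 * 0.62130614 - 0.99488193 * 0.32464011 = 0.2617


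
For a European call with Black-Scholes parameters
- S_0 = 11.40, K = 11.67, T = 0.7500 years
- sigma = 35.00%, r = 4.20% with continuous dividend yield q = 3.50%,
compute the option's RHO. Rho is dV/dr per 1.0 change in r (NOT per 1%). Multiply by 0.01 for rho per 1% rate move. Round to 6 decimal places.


d1 = 0.0916482818; d2 = -0.2114606095
phi(d1) = 0.3972703543; exp(-qT) = 0.9740915363; exp(-rT) = 0.9689909565
N(d2) = 0.4162639331
Rho = K*T*exp(-rT)*N(d2) = 11.6700 * 0.7500 * 0.9689909565 * 0.4162639331 = 3.530373

Answer: Rho = 3.530373


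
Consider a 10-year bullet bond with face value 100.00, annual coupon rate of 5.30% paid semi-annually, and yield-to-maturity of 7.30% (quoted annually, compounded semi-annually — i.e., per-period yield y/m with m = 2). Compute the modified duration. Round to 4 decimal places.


Coupon per period c = face * coupon_rate / m = 2.650000
Periods per year m = 2; per-period yield y/m = 0.036500
Number of cashflows N = 20
Cashflows (t years, CF_t, discount factor 1/(1+y/m)^(m*t), PV):
  t = 0.5000: CF_t = 2.650000, DF = 0.964785, PV = 2.556681
  t = 1.0000: CF_t = 2.650000, DF = 0.930811, PV = 2.466648
  t = 1.5000: CF_t = 2.650000, DF = 0.898033, PV = 2.379786
  t = 2.0000: CF_t = 2.650000, DF = 0.866409, PV = 2.295983
  t = 2.5000: CF_t = 2.650000, DF = 0.835898, PV = 2.215131
  t = 3.0000: CF_t = 2.650000, DF = 0.806462, PV = 2.137126
  t = 3.5000: CF_t = 2.650000, DF = 0.778063, PV = 2.061867
  t = 4.0000: CF_t = 2.650000, DF = 0.750664, PV = 1.989259
  t = 4.5000: CF_t = 2.650000, DF = 0.724230, PV = 1.919208
  t = 5.0000: CF_t = 2.650000, DF = 0.698726, PV = 1.851624
  t = 5.5000: CF_t = 2.650000, DF = 0.674121, PV = 1.786420
  t = 6.0000: CF_t = 2.650000, DF = 0.650382, PV = 1.723512
  t = 6.5000: CF_t = 2.650000, DF = 0.627479, PV = 1.662819
  t = 7.0000: CF_t = 2.650000, DF = 0.605382, PV = 1.604263
  t = 7.5000: CF_t = 2.650000, DF = 0.584064, PV = 1.547769
  t = 8.0000: CF_t = 2.650000, DF = 0.563496, PV = 1.493265
  t = 8.5000: CF_t = 2.650000, DF = 0.543653, PV = 1.440680
  t = 9.0000: CF_t = 2.650000, DF = 0.524508, PV = 1.389947
  t = 9.5000: CF_t = 2.650000, DF = 0.506038, PV = 1.341001
  t = 10.0000: CF_t = 102.650000, DF = 0.488218, PV = 50.115587
Price P = sum_t PV_t = 85.978578
First compute Macaulay numerator sum_t t * PV_t:
  t * PV_t at t = 0.5000: 1.278341
  t * PV_t at t = 1.0000: 2.466648
  t * PV_t at t = 1.5000: 3.569679
  t * PV_t at t = 2.0000: 4.591966
  t * PV_t at t = 2.5000: 5.537827
  t * PV_t at t = 3.0000: 6.411377
  t * PV_t at t = 3.5000: 7.216536
  t * PV_t at t = 4.0000: 7.957038
  t * PV_t at t = 4.5000: 8.636437
  t * PV_t at t = 5.0000: 9.258120
  t * PV_t at t = 5.5000: 9.825308
  t * PV_t at t = 6.0000: 10.341069
  t * PV_t at t = 6.5000: 10.808321
  t * PV_t at t = 7.0000: 11.229841
  t * PV_t at t = 7.5000: 11.608271
  t * PV_t at t = 8.0000: 11.946122
  t * PV_t at t = 8.5000: 12.245784
  t * PV_t at t = 9.0000: 12.509526
  t * PV_t at t = 9.5000: 12.739508
  t * PV_t at t = 10.0000: 501.155874
Macaulay duration D = 661.333595 / 85.978578 = 7.691842
Modified duration = D / (1 + y/m) = 7.691842 / (1 + 0.036500) = 7.420976

Answer: Modified duration = 7.4210


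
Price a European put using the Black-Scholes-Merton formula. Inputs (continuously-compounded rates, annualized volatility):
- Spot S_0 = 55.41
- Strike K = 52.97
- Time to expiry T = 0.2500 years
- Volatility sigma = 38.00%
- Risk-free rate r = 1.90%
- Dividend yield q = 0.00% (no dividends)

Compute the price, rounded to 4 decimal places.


Answer: Price = 2.8856

Derivation:
d1 = (ln(S/K) + (r - q + 0.5*sigma^2) * T) / (sigma * sqrt(T)) = 0.35702299
d2 = d1 - sigma * sqrt(T) = 0.16702299
exp(-rT) = 0.99526126; exp(-qT) = 1.00000000
P = K * exp(-rT) * N(-d2) - S_0 * exp(-qT) * N(-d1)
N(-d1) = 0.36053730; N(-d2) = 0.43367598
P = 52.9700 * 0.99526126 * 0.43367598 - 55.4100 * 1.00000000 * 0.36053730 = 2.8856


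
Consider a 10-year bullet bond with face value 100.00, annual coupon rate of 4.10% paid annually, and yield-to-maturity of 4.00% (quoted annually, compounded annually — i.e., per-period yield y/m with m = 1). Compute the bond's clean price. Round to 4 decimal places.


Coupon per period c = face * coupon_rate / m = 4.100000
Periods per year m = 1; per-period yield y/m = 0.040000
Number of cashflows N = 10
Cashflows (t years, CF_t, discount factor 1/(1+y/m)^(m*t), PV):
  t = 1.0000: CF_t = 4.100000, DF = 0.961538, PV = 3.942308
  t = 2.0000: CF_t = 4.100000, DF = 0.924556, PV = 3.790680
  t = 3.0000: CF_t = 4.100000, DF = 0.888996, PV = 3.644885
  t = 4.0000: CF_t = 4.100000, DF = 0.854804, PV = 3.504697
  t = 5.0000: CF_t = 4.100000, DF = 0.821927, PV = 3.369901
  t = 6.0000: CF_t = 4.100000, DF = 0.790315, PV = 3.240290
  t = 7.0000: CF_t = 4.100000, DF = 0.759918, PV = 3.115663
  t = 8.0000: CF_t = 4.100000, DF = 0.730690, PV = 2.995830
  t = 9.0000: CF_t = 4.100000, DF = 0.702587, PV = 2.880606
  t = 10.0000: CF_t = 104.100000, DF = 0.675564, PV = 70.326230
Price P = sum_t PV_t = 100.811090

Answer: Price = 100.8111


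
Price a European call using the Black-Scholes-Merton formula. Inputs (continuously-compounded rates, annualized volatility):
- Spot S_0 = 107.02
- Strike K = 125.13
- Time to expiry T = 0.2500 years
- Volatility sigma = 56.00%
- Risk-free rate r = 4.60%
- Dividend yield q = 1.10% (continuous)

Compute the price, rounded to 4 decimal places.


Answer: Price = 6.0678

Derivation:
d1 = (ln(S/K) + (r - q + 0.5*sigma^2) * T) / (sigma * sqrt(T)) = -0.38709809
d2 = d1 - sigma * sqrt(T) = -0.66709809
exp(-rT) = 0.98856587; exp(-qT) = 0.99725378
C = S_0 * exp(-qT) * N(d1) - K * exp(-rT) * N(d2)
N(d1) = 0.34934180; N(d2) = 0.25235474
C = 107.0200 * 0.99725378 * 0.34934180 - 125.1300 * 0.98856587 * 0.25235474 = 6.0678


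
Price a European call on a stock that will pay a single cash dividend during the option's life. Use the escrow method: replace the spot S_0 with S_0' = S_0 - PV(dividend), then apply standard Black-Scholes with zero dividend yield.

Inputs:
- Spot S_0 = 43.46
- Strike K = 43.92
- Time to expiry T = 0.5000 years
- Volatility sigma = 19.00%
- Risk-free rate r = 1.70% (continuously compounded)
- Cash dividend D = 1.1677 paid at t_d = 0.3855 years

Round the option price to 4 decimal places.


Answer: Price = 1.7283

Derivation:
PV(D) = D * exp(-r * t_d) = 1.1677 * 0.99346793 = 1.16007250
S_0' = S_0 - PV(D) = 43.4600 - 1.16007250 = 42.29992750
d1 = (ln(S_0'/K) + (r + sigma^2/2)*T) / (sigma*sqrt(T)) = -0.14930690
d2 = d1 - sigma*sqrt(T) = -0.28365719
exp(-rT) = 0.99153602
N(d1) = 0.44065574; N(d2) = 0.38833655
C = S_0' * N(d1) - K * exp(-rT) * N(d2) = 42.29992750 * 0.44065574 - 43.9200 * 0.99153602 * 0.38833655 = 1.7283


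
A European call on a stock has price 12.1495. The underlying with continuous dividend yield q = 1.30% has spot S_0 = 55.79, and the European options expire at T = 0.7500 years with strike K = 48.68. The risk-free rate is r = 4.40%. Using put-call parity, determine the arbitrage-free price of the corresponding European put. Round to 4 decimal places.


Answer: Put price = 4.0006

Derivation:
Put-call parity: C - P = S_0 * exp(-qT) - K * exp(-rT).
S_0 * exp(-qT) = 55.7900 * 0.99029738 = 55.24869067
K * exp(-rT) = 48.6800 * 0.96753856 = 47.09977708
P = C - S*exp(-qT) + K*exp(-rT)
P = 12.1495 - 55.24869067 + 47.09977708 = 4.0006


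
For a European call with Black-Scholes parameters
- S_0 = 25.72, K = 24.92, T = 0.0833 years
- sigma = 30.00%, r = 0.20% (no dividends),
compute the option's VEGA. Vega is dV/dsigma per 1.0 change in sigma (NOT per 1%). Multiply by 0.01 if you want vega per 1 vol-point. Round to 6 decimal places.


d1 = 0.4101543683; d2 = 0.3235691502
phi(d1) = 0.3667584448; exp(-qT) = 1.0000000000; exp(-rT) = 0.9998334139
Vega = S * exp(-qT) * phi(d1) * sqrt(T) = 25.7200 * 1.0000000000 * 0.3667584448 * 0.2886173938 = 2.722536

Answer: Vega = 2.722536


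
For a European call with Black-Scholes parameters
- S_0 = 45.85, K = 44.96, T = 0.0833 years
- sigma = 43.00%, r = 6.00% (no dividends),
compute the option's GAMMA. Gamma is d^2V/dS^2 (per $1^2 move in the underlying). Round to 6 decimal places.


Answer: Gamma = 0.067775

Derivation:
d1 = 0.2602711685; d2 = 0.1361656891
phi(d1) = 0.3856561638; exp(-qT) = 1.0000000000; exp(-rT) = 0.9950144692
Gamma = exp(-qT) * phi(d1) / (S * sigma * sqrt(T)) = 1.0000000000 * 0.3856561638 / (45.8500 * 0.4300 * 0.2886173938) = 0.067775


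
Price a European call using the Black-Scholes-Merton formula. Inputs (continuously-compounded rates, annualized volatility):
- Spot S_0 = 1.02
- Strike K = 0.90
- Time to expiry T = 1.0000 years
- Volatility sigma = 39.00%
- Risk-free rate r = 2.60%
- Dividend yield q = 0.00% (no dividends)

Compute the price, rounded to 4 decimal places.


d1 = (ln(S/K) + (r - q + 0.5*sigma^2) * T) / (sigma * sqrt(T)) = 0.58259780
d2 = d1 - sigma * sqrt(T) = 0.19259780
exp(-rT) = 0.97433509; exp(-qT) = 1.00000000
C = S_0 * exp(-qT) * N(d1) - K * exp(-rT) * N(d2)
N(d1) = 0.71991796; N(d2) = 0.57636302
C = 1.0200 * 1.00000000 * 0.71991796 - 0.9000 * 0.97433509 * 0.57636302 = 0.2289

Answer: Price = 0.2289


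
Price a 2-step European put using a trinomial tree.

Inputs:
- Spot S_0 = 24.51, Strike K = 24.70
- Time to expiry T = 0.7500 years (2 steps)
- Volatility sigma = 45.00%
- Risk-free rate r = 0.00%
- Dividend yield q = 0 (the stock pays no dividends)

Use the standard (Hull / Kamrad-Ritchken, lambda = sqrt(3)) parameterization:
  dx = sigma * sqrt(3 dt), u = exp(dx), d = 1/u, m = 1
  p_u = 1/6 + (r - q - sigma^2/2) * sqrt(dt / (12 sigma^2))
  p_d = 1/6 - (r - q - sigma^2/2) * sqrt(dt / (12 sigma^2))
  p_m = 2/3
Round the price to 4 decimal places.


dt = T/N = 0.375000; dx = sigma*sqrt(3*dt) = 0.477297
u = exp(dx) = 1.611712; d = 1/u = 0.620458
p_u = 0.126892, p_m = 0.666667, p_d = 0.206441
Discount per step: exp(-r*dt) = 1.000000
Stock lattice S(k, j) with j the centered position index:
  k=0: S(0,+0) = 24.5100
  k=1: S(1,-1) = 15.2074; S(1,+0) = 24.5100; S(1,+1) = 39.5031
  k=2: S(2,-2) = 9.4356; S(2,-1) = 15.2074; S(2,+0) = 24.5100; S(2,+1) = 39.5031; S(2,+2) = 63.6676
Terminal payoffs V(N, j) = max(K - S_T, 0):
  V(2,-2) = 15.264426; V(2,-1) = 9.492570; V(2,+0) = 0.190000; V(2,+1) = 0.000000; V(2,+2) = 0.000000
Backward induction: V(k, j) = exp(-r*dt) * [p_u * V(k+1, j+1) + p_m * V(k+1, j) + p_d * V(k+1, j-1)]
  V(1,-1) = exp(-r*dt) * [p_u*0.190000 + p_m*9.492570 + p_d*15.264426] = 9.503699
  V(1,+0) = exp(-r*dt) * [p_u*0.000000 + p_m*0.190000 + p_d*9.492570] = 2.086326
  V(1,+1) = exp(-r*dt) * [p_u*0.000000 + p_m*0.000000 + p_d*0.190000] = 0.039224
  V(0,+0) = exp(-r*dt) * [p_u*0.039224 + p_m*2.086326 + p_d*9.503699] = 3.357819

Answer: Price = V(0,0) = 3.3578


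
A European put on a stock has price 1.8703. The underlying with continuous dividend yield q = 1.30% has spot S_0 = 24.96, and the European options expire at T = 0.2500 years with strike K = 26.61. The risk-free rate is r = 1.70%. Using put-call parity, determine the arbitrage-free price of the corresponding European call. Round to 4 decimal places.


Put-call parity: C - P = S_0 * exp(-qT) - K * exp(-rT).
S_0 * exp(-qT) = 24.9600 * 0.99675528 = 24.87901168
K * exp(-rT) = 26.6100 * 0.99575902 = 26.49714748
C = P + S*exp(-qT) - K*exp(-rT)
C = 1.8703 + 24.87901168 - 26.49714748 = 0.2522

Answer: Call price = 0.2522


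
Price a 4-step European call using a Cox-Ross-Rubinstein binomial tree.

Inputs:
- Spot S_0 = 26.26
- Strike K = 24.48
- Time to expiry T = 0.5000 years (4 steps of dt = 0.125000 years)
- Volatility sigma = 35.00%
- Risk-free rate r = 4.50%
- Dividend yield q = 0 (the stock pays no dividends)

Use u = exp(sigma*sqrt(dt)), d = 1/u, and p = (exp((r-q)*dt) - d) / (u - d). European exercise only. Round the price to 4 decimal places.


dt = T/N = 0.125000
u = exp(sigma*sqrt(dt)) = 1.131726; d = 1/u = 0.883606
p = (exp((r-q)*dt) - d) / (u - d) = 0.491838
Discount per step: exp(-r*dt) = 0.994391
Stock lattice S(k, i) with i counting down-moves:
  k=0: S(0,0) = 26.2600
  k=1: S(1,0) = 29.7191; S(1,1) = 23.2035
  k=2: S(2,0) = 33.6339; S(2,1) = 26.2600; S(2,2) = 20.5028
  k=3: S(3,0) = 38.0643; S(3,1) = 29.7191; S(3,2) = 23.2035; S(3,3) = 18.1164
  k=4: S(4,0) = 43.0784; S(4,1) = 33.6339; S(4,2) = 26.2600; S(4,3) = 20.5028; S(4,4) = 16.0077
Terminal payoffs V(N, i) = max(S_T - K, 0):
  V(4,0) = 18.598396; V(4,1) = 9.153892; V(4,2) = 1.780000; V(4,3) = 0.000000; V(4,4) = 0.000000
Backward induction: V(k, i) = exp(-r*dt) * [p * V(k+1, i) + (1-p) * V(k+1, i+1)].
  V(3,0) = exp(-r*dt) * [p*18.598396 + (1-p)*9.153892] = 13.721655
  V(3,1) = exp(-r*dt) * [p*9.153892 + (1-p)*1.780000] = 5.376432
  V(3,2) = exp(-r*dt) * [p*1.780000 + (1-p)*0.000000] = 0.870561
  V(3,3) = exp(-r*dt) * [p*0.000000 + (1-p)*0.000000] = 0.000000
  V(2,0) = exp(-r*dt) * [p*13.721655 + (1-p)*5.376432] = 9.427748
  V(2,1) = exp(-r*dt) * [p*5.376432 + (1-p)*0.870561] = 3.069405
  V(2,2) = exp(-r*dt) * [p*0.870561 + (1-p)*0.000000] = 0.425773
  V(1,0) = exp(-r*dt) * [p*9.427748 + (1-p)*3.069405] = 6.161921
  V(1,1) = exp(-r*dt) * [p*3.069405 + (1-p)*0.425773] = 1.716330
  V(0,0) = exp(-r*dt) * [p*6.161921 + (1-p)*1.716330] = 3.880948

Answer: Price = V(0,0) = 3.8809


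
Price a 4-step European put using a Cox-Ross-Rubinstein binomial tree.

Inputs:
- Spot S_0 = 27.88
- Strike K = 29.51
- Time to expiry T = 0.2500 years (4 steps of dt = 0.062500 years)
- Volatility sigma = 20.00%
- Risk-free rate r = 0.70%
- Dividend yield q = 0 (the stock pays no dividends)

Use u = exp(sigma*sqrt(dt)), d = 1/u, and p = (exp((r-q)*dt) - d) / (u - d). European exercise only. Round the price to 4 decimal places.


Answer: Price = V(0,0) = 2.1583

Derivation:
dt = T/N = 0.062500
u = exp(sigma*sqrt(dt)) = 1.051271; d = 1/u = 0.951229
p = (exp((r-q)*dt) - d) / (u - d) = 0.491877
Discount per step: exp(-r*dt) = 0.999563
Stock lattice S(k, i) with i counting down-moves:
  k=0: S(0,0) = 27.8800
  k=1: S(1,0) = 29.3094; S(1,1) = 26.5203
  k=2: S(2,0) = 30.8122; S(2,1) = 27.8800; S(2,2) = 25.2269
  k=3: S(3,0) = 32.3919; S(3,1) = 29.3094; S(3,2) = 26.5203; S(3,3) = 23.9965
  k=4: S(4,0) = 34.0527; S(4,1) = 30.8122; S(4,2) = 27.8800; S(4,3) = 25.2269; S(4,4) = 22.8262
Terminal payoffs V(N, i) = max(K - S_T, 0):
  V(4,0) = 0.000000; V(4,1) = 0.000000; V(4,2) = 1.630000; V(4,3) = 4.283133; V(4,4) = 6.683787
Backward induction: V(k, i) = exp(-r*dt) * [p * V(k+1, i) + (1-p) * V(k+1, i+1)].
  V(3,0) = exp(-r*dt) * [p*0.000000 + (1-p)*0.000000] = 0.000000
  V(3,1) = exp(-r*dt) * [p*0.000000 + (1-p)*1.630000] = 0.827879
  V(3,2) = exp(-r*dt) * [p*1.630000 + (1-p)*4.283133] = 2.976816
  V(3,3) = exp(-r*dt) * [p*4.283133 + (1-p)*6.683787] = 5.500554
  V(2,0) = exp(-r*dt) * [p*0.000000 + (1-p)*0.827879] = 0.420480
  V(2,1) = exp(-r*dt) * [p*0.827879 + (1-p)*2.976816] = 1.918964
  V(2,2) = exp(-r*dt) * [p*2.976816 + (1-p)*5.500554] = 4.257323
  V(1,0) = exp(-r*dt) * [p*0.420480 + (1-p)*1.918964] = 1.181378
  V(1,1) = exp(-r*dt) * [p*1.918964 + (1-p)*4.257323] = 3.105779
  V(0,0) = exp(-r*dt) * [p*1.181378 + (1-p)*3.105779] = 2.158267


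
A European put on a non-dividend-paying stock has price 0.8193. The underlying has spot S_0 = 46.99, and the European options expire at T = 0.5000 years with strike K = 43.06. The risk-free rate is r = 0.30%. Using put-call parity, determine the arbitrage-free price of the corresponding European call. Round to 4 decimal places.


Answer: Call price = 4.8138

Derivation:
Put-call parity: C - P = S_0 * exp(-qT) - K * exp(-rT).
S_0 * exp(-qT) = 46.9900 * 1.00000000 = 46.99000000
K * exp(-rT) = 43.0600 * 0.99850112 = 42.99545842
C = P + S*exp(-qT) - K*exp(-rT)
C = 0.8193 + 46.99000000 - 42.99545842 = 4.8138


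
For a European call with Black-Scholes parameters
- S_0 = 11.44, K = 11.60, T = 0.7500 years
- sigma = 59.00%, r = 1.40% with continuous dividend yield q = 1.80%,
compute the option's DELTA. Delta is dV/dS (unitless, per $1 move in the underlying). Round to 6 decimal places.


Answer: Delta = 0.580123

Derivation:
d1 = 0.2224234824; d2 = -0.2885315058
phi(d1) = 0.3891950544; exp(-qT) = 0.9865907163; exp(-rT) = 0.9895549326
N(d1) = 0.5880078834
Delta = exp(-qT) * N(d1) = 0.9865907163 * 0.5880078834 = 0.580123


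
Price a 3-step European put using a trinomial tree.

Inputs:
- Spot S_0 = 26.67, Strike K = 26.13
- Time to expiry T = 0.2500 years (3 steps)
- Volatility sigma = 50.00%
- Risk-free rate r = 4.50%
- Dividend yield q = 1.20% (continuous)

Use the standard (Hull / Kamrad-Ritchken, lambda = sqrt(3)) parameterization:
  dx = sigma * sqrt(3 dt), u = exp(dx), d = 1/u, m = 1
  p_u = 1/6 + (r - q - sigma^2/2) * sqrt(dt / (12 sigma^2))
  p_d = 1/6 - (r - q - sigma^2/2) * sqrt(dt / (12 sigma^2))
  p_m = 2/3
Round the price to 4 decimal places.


Answer: Price = V(0,0) = 2.0984

Derivation:
dt = T/N = 0.083333; dx = sigma*sqrt(3*dt) = 0.250000
u = exp(dx) = 1.284025; d = 1/u = 0.778801
p_u = 0.151333, p_m = 0.666667, p_d = 0.182000
Discount per step: exp(-r*dt) = 0.996257
Stock lattice S(k, j) with j the centered position index:
  k=0: S(0,+0) = 26.6700
  k=1: S(1,-1) = 20.7706; S(1,+0) = 26.6700; S(1,+1) = 34.2450
  k=2: S(2,-2) = 16.1762; S(2,-1) = 20.7706; S(2,+0) = 26.6700; S(2,+1) = 34.2450; S(2,+2) = 43.9714
  k=3: S(3,-3) = 12.5980; S(3,-2) = 16.1762; S(3,-1) = 20.7706; S(3,+0) = 26.6700; S(3,+1) = 34.2450; S(3,+2) = 43.9714; S(3,+3) = 56.4604
Terminal payoffs V(N, j) = max(K - S_T, 0):
  V(3,-3) = 13.531984; V(3,-2) = 9.953827; V(3,-1) = 5.359383; V(3,+0) = 0.000000; V(3,+1) = 0.000000; V(3,+2) = 0.000000; V(3,+3) = 0.000000
Backward induction: V(k, j) = exp(-r*dt) * [p_u * V(k+1, j+1) + p_m * V(k+1, j) + p_d * V(k+1, j-1)]
  V(2,-2) = exp(-r*dt) * [p_u*5.359383 + p_m*9.953827 + p_d*13.531984] = 9.872667
  V(2,-1) = exp(-r*dt) * [p_u*0.000000 + p_m*5.359383 + p_d*9.953827] = 5.364365
  V(2,+0) = exp(-r*dt) * [p_u*0.000000 + p_m*0.000000 + p_d*5.359383] = 0.971757
  V(2,+1) = exp(-r*dt) * [p_u*0.000000 + p_m*0.000000 + p_d*0.000000] = 0.000000
  V(2,+2) = exp(-r*dt) * [p_u*0.000000 + p_m*0.000000 + p_d*0.000000] = 0.000000
  V(1,-1) = exp(-r*dt) * [p_u*0.971757 + p_m*5.364365 + p_d*9.872667] = 5.499466
  V(1,+0) = exp(-r*dt) * [p_u*0.000000 + p_m*0.971757 + p_d*5.364365] = 1.618073
  V(1,+1) = exp(-r*dt) * [p_u*0.000000 + p_m*0.000000 + p_d*0.971757] = 0.176198
  V(0,+0) = exp(-r*dt) * [p_u*0.176198 + p_m*1.618073 + p_d*5.499466] = 2.098399


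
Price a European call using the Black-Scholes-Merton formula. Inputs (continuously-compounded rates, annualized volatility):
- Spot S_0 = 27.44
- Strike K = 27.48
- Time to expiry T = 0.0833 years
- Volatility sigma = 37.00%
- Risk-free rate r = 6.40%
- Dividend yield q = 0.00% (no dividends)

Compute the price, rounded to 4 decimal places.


d1 = (ln(S/K) + (r - q + 0.5*sigma^2) * T) / (sigma * sqrt(T)) = 0.08967657
d2 = d1 - sigma * sqrt(T) = -0.01711187
exp(-rT) = 0.99468299; exp(-qT) = 1.00000000
C = S_0 * exp(-qT) * N(d1) - K * exp(-rT) * N(d2)
N(d1) = 0.53572788; N(d2) = 0.49317369
C = 27.4400 * 1.00000000 * 0.53572788 - 27.4800 * 0.99468299 * 0.49317369 = 1.2200

Answer: Price = 1.2200


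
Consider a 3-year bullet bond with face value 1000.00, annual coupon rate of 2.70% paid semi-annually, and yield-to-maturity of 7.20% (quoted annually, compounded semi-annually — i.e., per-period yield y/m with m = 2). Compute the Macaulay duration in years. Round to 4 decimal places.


Coupon per period c = face * coupon_rate / m = 13.500000
Periods per year m = 2; per-period yield y/m = 0.036000
Number of cashflows N = 6
Cashflows (t years, CF_t, discount factor 1/(1+y/m)^(m*t), PV):
  t = 0.5000: CF_t = 13.500000, DF = 0.965251, PV = 13.030888
  t = 1.0000: CF_t = 13.500000, DF = 0.931709, PV = 12.578077
  t = 1.5000: CF_t = 13.500000, DF = 0.899333, PV = 12.141001
  t = 2.0000: CF_t = 13.500000, DF = 0.868082, PV = 11.719113
  t = 2.5000: CF_t = 13.500000, DF = 0.837917, PV = 11.311885
  t = 3.0000: CF_t = 1013.500000, DF = 0.808801, PV = 819.719413
Price P = sum_t PV_t = 880.500378
Macaulay numerator sum_t t * PV_t:
  t * PV_t at t = 0.5000: 6.515444
  t * PV_t at t = 1.0000: 12.578077
  t * PV_t at t = 1.5000: 18.211502
  t * PV_t at t = 2.0000: 23.438226
  t * PV_t at t = 2.5000: 28.279713
  t * PV_t at t = 3.0000: 2459.158240
Macaulay duration D = (sum_t t * PV_t) / P = 2548.181203 / 880.500378 = 2.894015

Answer: Macaulay duration = 2.8940 years


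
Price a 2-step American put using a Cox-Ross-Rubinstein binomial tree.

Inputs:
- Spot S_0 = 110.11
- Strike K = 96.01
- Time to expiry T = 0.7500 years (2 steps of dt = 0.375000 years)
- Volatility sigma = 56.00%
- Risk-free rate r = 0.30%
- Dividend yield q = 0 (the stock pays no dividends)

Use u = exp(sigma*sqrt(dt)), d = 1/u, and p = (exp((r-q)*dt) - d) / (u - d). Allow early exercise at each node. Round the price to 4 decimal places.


Answer: Price = V(0,0) = 13.7661

Derivation:
dt = T/N = 0.375000
u = exp(sigma*sqrt(dt)) = 1.409068; d = 1/u = 0.709689
p = (exp((r-q)*dt) - d) / (u - d) = 0.416708
Discount per step: exp(-r*dt) = 0.998876
Stock lattice S(k, i) with i counting down-moves:
  k=0: S(0,0) = 110.1100
  k=1: S(1,0) = 155.1525; S(1,1) = 78.1438
  k=2: S(2,0) = 218.6204; S(2,1) = 110.1100; S(2,2) = 55.4578
Terminal payoffs V(N, i) = max(K - S_T, 0):
  V(2,0) = 0.000000; V(2,1) = 0.000000; V(2,2) = 40.552180
Backward induction: V(k, i) = exp(-r*dt) * [p * V(k+1, i) + (1-p) * V(k+1, i+1)]; then take max(V_cont, immediate exercise) for American.
  V(1,0) = exp(-r*dt) * [p*0.000000 + (1-p)*0.000000] = 0.000000; exercise = 0.000000; V(1,0) = max -> 0.000000
  V(1,1) = exp(-r*dt) * [p*0.000000 + (1-p)*40.552180] = 23.627177; exercise = 17.866154; V(1,1) = max -> 23.627177
  V(0,0) = exp(-r*dt) * [p*0.000000 + (1-p)*23.627177] = 13.766054; exercise = 0.000000; V(0,0) = max -> 13.766054


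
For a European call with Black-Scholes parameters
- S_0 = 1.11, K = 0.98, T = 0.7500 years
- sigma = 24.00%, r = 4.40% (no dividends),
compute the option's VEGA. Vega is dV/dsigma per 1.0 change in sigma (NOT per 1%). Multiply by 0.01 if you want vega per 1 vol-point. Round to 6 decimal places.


d1 = 0.8619970512; d2 = 0.6541509543
phi(d1) = 0.2751447403; exp(-qT) = 1.0000000000; exp(-rT) = 0.9675385596
Vega = S * exp(-qT) * phi(d1) * sqrt(T) = 1.1100 * 1.0000000000 * 0.2751447403 * 0.8660254038 = 0.264493

Answer: Vega = 0.264493


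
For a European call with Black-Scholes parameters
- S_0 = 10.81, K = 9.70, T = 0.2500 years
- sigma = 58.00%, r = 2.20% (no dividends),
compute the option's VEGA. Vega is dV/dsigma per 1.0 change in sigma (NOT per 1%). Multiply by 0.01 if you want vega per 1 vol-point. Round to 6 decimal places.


Answer: Vega = 1.866181

Derivation:
d1 = 0.5375715384; d2 = 0.2475715384
phi(d1) = 0.3452694637; exp(-qT) = 1.0000000000; exp(-rT) = 0.9945150973
Vega = S * exp(-qT) * phi(d1) * sqrt(T) = 10.8100 * 1.0000000000 * 0.3452694637 * 0.5000000000 = 1.866181


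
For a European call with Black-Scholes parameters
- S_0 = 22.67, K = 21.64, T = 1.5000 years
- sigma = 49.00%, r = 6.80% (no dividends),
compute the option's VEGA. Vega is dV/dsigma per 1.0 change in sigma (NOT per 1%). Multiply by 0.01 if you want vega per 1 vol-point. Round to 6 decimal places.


Answer: Vega = 9.534848

Derivation:
d1 = 0.5475092983; d2 = -0.0526156886
phi(d1) = 0.3434129057; exp(-qT) = 1.0000000000; exp(-rT) = 0.9030295517
Vega = S * exp(-qT) * phi(d1) * sqrt(T) = 22.6700 * 1.0000000000 * 0.3434129057 * 1.2247448714 = 9.534848


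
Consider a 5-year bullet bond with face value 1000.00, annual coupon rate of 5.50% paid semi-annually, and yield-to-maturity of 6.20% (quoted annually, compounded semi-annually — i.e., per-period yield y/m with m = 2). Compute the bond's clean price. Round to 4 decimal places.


Answer: Price = 970.2961

Derivation:
Coupon per period c = face * coupon_rate / m = 27.500000
Periods per year m = 2; per-period yield y/m = 0.031000
Number of cashflows N = 10
Cashflows (t years, CF_t, discount factor 1/(1+y/m)^(m*t), PV):
  t = 0.5000: CF_t = 27.500000, DF = 0.969932, PV = 26.673133
  t = 1.0000: CF_t = 27.500000, DF = 0.940768, PV = 25.871128
  t = 1.5000: CF_t = 27.500000, DF = 0.912481, PV = 25.093238
  t = 2.0000: CF_t = 27.500000, DF = 0.885045, PV = 24.338737
  t = 2.5000: CF_t = 27.500000, DF = 0.858434, PV = 23.606922
  t = 3.0000: CF_t = 27.500000, DF = 0.832622, PV = 22.897112
  t = 3.5000: CF_t = 27.500000, DF = 0.807587, PV = 22.208644
  t = 4.0000: CF_t = 27.500000, DF = 0.783305, PV = 21.540877
  t = 4.5000: CF_t = 27.500000, DF = 0.759752, PV = 20.893188
  t = 5.0000: CF_t = 1027.500000, DF = 0.736908, PV = 757.173102
Price P = sum_t PV_t = 970.296079


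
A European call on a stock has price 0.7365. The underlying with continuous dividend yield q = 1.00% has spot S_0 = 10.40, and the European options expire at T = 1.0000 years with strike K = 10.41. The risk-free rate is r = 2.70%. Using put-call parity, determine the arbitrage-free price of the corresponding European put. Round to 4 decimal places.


Put-call parity: C - P = S_0 * exp(-qT) - K * exp(-rT).
S_0 * exp(-qT) = 10.4000 * 0.99004983 = 10.29651827
K * exp(-rT) = 10.4100 * 0.97336124 = 10.13269052
P = C - S*exp(-qT) + K*exp(-rT)
P = 0.7365 - 10.29651827 + 10.13269052 = 0.5727

Answer: Put price = 0.5727


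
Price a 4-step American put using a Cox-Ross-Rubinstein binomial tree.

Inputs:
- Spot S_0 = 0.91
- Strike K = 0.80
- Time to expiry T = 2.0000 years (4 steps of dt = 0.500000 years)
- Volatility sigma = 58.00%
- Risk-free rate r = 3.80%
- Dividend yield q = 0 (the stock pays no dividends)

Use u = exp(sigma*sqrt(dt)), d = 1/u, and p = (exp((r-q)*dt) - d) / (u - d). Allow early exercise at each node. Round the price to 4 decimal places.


dt = T/N = 0.500000
u = exp(sigma*sqrt(dt)) = 1.507002; d = 1/u = 0.663569
p = (exp((r-q)*dt) - d) / (u - d) = 0.421625
Discount per step: exp(-r*dt) = 0.981179
Stock lattice S(k, i) with i counting down-moves:
  k=0: S(0,0) = 0.9100
  k=1: S(1,0) = 1.3714; S(1,1) = 0.6038
  k=2: S(2,0) = 2.0667; S(2,1) = 0.9100; S(2,2) = 0.4007
  k=3: S(3,0) = 3.1145; S(3,1) = 1.3714; S(3,2) = 0.6038; S(3,3) = 0.2659
  k=4: S(4,0) = 4.6935; S(4,1) = 2.0667; S(4,2) = 0.9100; S(4,3) = 0.4007; S(4,4) = 0.1764
Terminal payoffs V(N, i) = max(K - S_T, 0):
  V(4,0) = 0.000000; V(4,1) = 0.000000; V(4,2) = 0.000000; V(4,3) = 0.399305; V(4,4) = 0.623564
Backward induction: V(k, i) = exp(-r*dt) * [p * V(k+1, i) + (1-p) * V(k+1, i+1)]; then take max(V_cont, immediate exercise) for American.
  V(3,0) = exp(-r*dt) * [p*0.000000 + (1-p)*0.000000] = 0.000000; exercise = 0.000000; V(3,0) = max -> 0.000000
  V(3,1) = exp(-r*dt) * [p*0.000000 + (1-p)*0.000000] = 0.000000; exercise = 0.000000; V(3,1) = max -> 0.000000
  V(3,2) = exp(-r*dt) * [p*0.000000 + (1-p)*0.399305] = 0.226601; exercise = 0.196152; V(3,2) = max -> 0.226601
  V(3,3) = exp(-r*dt) * [p*0.399305 + (1-p)*0.623564] = 0.519055; exercise = 0.534111; V(3,3) = max -> 0.534111
  V(2,0) = exp(-r*dt) * [p*0.000000 + (1-p)*0.000000] = 0.000000; exercise = 0.000000; V(2,0) = max -> 0.000000
  V(2,1) = exp(-r*dt) * [p*0.000000 + (1-p)*0.226601] = 0.128594; exercise = 0.000000; V(2,1) = max -> 0.128594
  V(2,2) = exp(-r*dt) * [p*0.226601 + (1-p)*0.534111] = 0.396845; exercise = 0.399305; V(2,2) = max -> 0.399305
  V(1,0) = exp(-r*dt) * [p*0.000000 + (1-p)*0.128594] = 0.072976; exercise = 0.000000; V(1,0) = max -> 0.072976
  V(1,1) = exp(-r*dt) * [p*0.128594 + (1-p)*0.399305] = 0.279799; exercise = 0.196152; V(1,1) = max -> 0.279799
  V(0,0) = exp(-r*dt) * [p*0.072976 + (1-p)*0.279799] = 0.188972; exercise = 0.000000; V(0,0) = max -> 0.188972

Answer: Price = V(0,0) = 0.1890


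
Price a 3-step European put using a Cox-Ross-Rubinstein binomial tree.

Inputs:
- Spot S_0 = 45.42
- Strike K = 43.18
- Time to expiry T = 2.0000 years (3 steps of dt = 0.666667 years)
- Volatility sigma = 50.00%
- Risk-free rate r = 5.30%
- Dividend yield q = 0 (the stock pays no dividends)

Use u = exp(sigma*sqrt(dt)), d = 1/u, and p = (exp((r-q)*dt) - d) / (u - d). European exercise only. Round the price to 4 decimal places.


Answer: Price = V(0,0) = 9.4780

Derivation:
dt = T/N = 0.666667
u = exp(sigma*sqrt(dt)) = 1.504181; d = 1/u = 0.664814
p = (exp((r-q)*dt) - d) / (u - d) = 0.442180
Discount per step: exp(-r*dt) = 0.965284
Stock lattice S(k, i) with i counting down-moves:
  k=0: S(0,0) = 45.4200
  k=1: S(1,0) = 68.3199; S(1,1) = 30.1958
  k=2: S(2,0) = 102.7654; S(2,1) = 45.4200; S(2,2) = 20.0746
  k=3: S(3,0) = 154.5778; S(3,1) = 68.3199; S(3,2) = 30.1958; S(3,3) = 13.3459
Terminal payoffs V(N, i) = max(K - S_T, 0):
  V(3,0) = 0.000000; V(3,1) = 0.000000; V(3,2) = 12.984158; V(3,3) = 29.834121
Backward induction: V(k, i) = exp(-r*dt) * [p * V(k+1, i) + (1-p) * V(k+1, i+1)].
  V(2,0) = exp(-r*dt) * [p*0.000000 + (1-p)*0.000000] = 0.000000
  V(2,1) = exp(-r*dt) * [p*0.000000 + (1-p)*12.984158] = 6.991378
  V(2,2) = exp(-r*dt) * [p*12.984158 + (1-p)*29.834121] = 21.606333
  V(1,0) = exp(-r*dt) * [p*0.000000 + (1-p)*6.991378] = 3.764539
  V(1,1) = exp(-r*dt) * [p*6.991378 + (1-p)*21.606333] = 14.618152
  V(0,0) = exp(-r*dt) * [p*3.764539 + (1-p)*14.618152] = 9.478025


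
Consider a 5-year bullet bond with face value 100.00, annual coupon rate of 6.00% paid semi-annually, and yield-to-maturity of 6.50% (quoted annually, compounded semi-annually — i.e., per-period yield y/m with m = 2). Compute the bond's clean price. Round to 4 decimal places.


Coupon per period c = face * coupon_rate / m = 3.000000
Periods per year m = 2; per-period yield y/m = 0.032500
Number of cashflows N = 10
Cashflows (t years, CF_t, discount factor 1/(1+y/m)^(m*t), PV):
  t = 0.5000: CF_t = 3.000000, DF = 0.968523, PV = 2.905569
  t = 1.0000: CF_t = 3.000000, DF = 0.938037, PV = 2.814110
  t = 1.5000: CF_t = 3.000000, DF = 0.908510, PV = 2.725531
  t = 2.0000: CF_t = 3.000000, DF = 0.879913, PV = 2.639739
  t = 2.5000: CF_t = 3.000000, DF = 0.852216, PV = 2.556648
  t = 3.0000: CF_t = 3.000000, DF = 0.825391, PV = 2.476172
  t = 3.5000: CF_t = 3.000000, DF = 0.799410, PV = 2.398230
  t = 4.0000: CF_t = 3.000000, DF = 0.774247, PV = 2.322741
  t = 4.5000: CF_t = 3.000000, DF = 0.749876, PV = 2.249628
  t = 5.0000: CF_t = 103.000000, DF = 0.726272, PV = 74.806032
Price P = sum_t PV_t = 97.894401

Answer: Price = 97.8944


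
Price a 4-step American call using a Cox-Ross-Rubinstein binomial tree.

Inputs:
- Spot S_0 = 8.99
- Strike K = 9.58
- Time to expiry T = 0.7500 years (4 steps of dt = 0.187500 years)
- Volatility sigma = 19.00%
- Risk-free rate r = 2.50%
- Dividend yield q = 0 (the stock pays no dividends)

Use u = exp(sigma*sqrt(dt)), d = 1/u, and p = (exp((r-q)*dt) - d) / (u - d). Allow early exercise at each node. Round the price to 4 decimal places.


dt = T/N = 0.187500
u = exp(sigma*sqrt(dt)) = 1.085752; d = 1/u = 0.921021
p = (exp((r-q)*dt) - d) / (u - d) = 0.507966
Discount per step: exp(-r*dt) = 0.995323
Stock lattice S(k, i) with i counting down-moves:
  k=0: S(0,0) = 8.9900
  k=1: S(1,0) = 9.7609; S(1,1) = 8.2800
  k=2: S(2,0) = 10.5979; S(2,1) = 8.9900; S(2,2) = 7.6260
  k=3: S(3,0) = 11.5067; S(3,1) = 9.7609; S(3,2) = 8.2800; S(3,3) = 7.0237
  k=4: S(4,0) = 12.4934; S(4,1) = 10.5979; S(4,2) = 8.9900; S(4,3) = 7.6260; S(4,4) = 6.4690
Terminal payoffs V(N, i) = max(S_T - K, 0):
  V(4,0) = 2.913425; V(4,1) = 1.017919; V(4,2) = 0.000000; V(4,3) = 0.000000; V(4,4) = 0.000000
Backward induction: V(k, i) = exp(-r*dt) * [p * V(k+1, i) + (1-p) * V(k+1, i+1)]; then take max(V_cont, immediate exercise) for American.
  V(3,0) = exp(-r*dt) * [p*2.913425 + (1-p)*1.017919] = 1.971508; exercise = 1.926707; V(3,0) = max -> 1.971508
  V(3,1) = exp(-r*dt) * [p*1.017919 + (1-p)*0.000000] = 0.514650; exercise = 0.180906; V(3,1) = max -> 0.514650
  V(3,2) = exp(-r*dt) * [p*0.000000 + (1-p)*0.000000] = 0.000000; exercise = 0.000000; V(3,2) = max -> 0.000000
  V(3,3) = exp(-r*dt) * [p*0.000000 + (1-p)*0.000000] = 0.000000; exercise = 0.000000; V(3,3) = max -> 0.000000
  V(2,0) = exp(-r*dt) * [p*1.971508 + (1-p)*0.514650] = 1.248817; exercise = 1.017919; V(2,0) = max -> 1.248817
  V(2,1) = exp(-r*dt) * [p*0.514650 + (1-p)*0.000000] = 0.260202; exercise = 0.000000; V(2,1) = max -> 0.260202
  V(2,2) = exp(-r*dt) * [p*0.000000 + (1-p)*0.000000] = 0.000000; exercise = 0.000000; V(2,2) = max -> 0.000000
  V(1,0) = exp(-r*dt) * [p*1.248817 + (1-p)*0.260202] = 0.758819; exercise = 0.180906; V(1,0) = max -> 0.758819
  V(1,1) = exp(-r*dt) * [p*0.260202 + (1-p)*0.000000] = 0.131556; exercise = 0.000000; V(1,1) = max -> 0.131556
  V(0,0) = exp(-r*dt) * [p*0.758819 + (1-p)*0.131556] = 0.448079; exercise = 0.000000; V(0,0) = max -> 0.448079

Answer: Price = V(0,0) = 0.4481


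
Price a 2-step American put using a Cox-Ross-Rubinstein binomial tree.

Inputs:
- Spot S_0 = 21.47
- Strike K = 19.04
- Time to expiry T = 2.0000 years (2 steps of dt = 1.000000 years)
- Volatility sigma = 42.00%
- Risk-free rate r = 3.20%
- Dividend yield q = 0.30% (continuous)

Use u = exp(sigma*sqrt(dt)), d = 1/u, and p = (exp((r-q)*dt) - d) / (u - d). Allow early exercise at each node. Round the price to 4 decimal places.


dt = T/N = 1.000000
u = exp(sigma*sqrt(dt)) = 1.521962; d = 1/u = 0.657047
p = (exp((r-q)*dt) - d) / (u - d) = 0.430537
Discount per step: exp(-r*dt) = 0.968507
Stock lattice S(k, i) with i counting down-moves:
  k=0: S(0,0) = 21.4700
  k=1: S(1,0) = 32.6765; S(1,1) = 14.1068
  k=2: S(2,0) = 49.7324; S(2,1) = 21.4700; S(2,2) = 9.2688
Terminal payoffs V(N, i) = max(K - S_T, 0):
  V(2,0) = 0.000000; V(2,1) = 0.000000; V(2,2) = 9.771175
Backward induction: V(k, i) = exp(-r*dt) * [p * V(k+1, i) + (1-p) * V(k+1, i+1)]; then take max(V_cont, immediate exercise) for American.
  V(1,0) = exp(-r*dt) * [p*0.000000 + (1-p)*0.000000] = 0.000000; exercise = 0.000000; V(1,0) = max -> 0.000000
  V(1,1) = exp(-r*dt) * [p*0.000000 + (1-p)*9.771175] = 5.389083; exercise = 4.933205; V(1,1) = max -> 5.389083
  V(0,0) = exp(-r*dt) * [p*0.000000 + (1-p)*5.389083] = 2.972234; exercise = 0.000000; V(0,0) = max -> 2.972234

Answer: Price = V(0,0) = 2.9722


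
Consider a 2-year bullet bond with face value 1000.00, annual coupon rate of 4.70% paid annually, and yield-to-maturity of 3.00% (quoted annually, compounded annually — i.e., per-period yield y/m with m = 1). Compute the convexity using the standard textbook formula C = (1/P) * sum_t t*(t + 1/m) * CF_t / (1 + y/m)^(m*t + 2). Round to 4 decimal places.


Answer: Convexity = 5.4889

Derivation:
Coupon per period c = face * coupon_rate / m = 47.000000
Periods per year m = 1; per-period yield y/m = 0.030000
Number of cashflows N = 2
Cashflows (t years, CF_t, discount factor 1/(1+y/m)^(m*t), PV):
  t = 1.0000: CF_t = 47.000000, DF = 0.970874, PV = 45.631068
  t = 2.0000: CF_t = 1047.000000, DF = 0.942596, PV = 986.897917
Price P = sum_t PV_t = 1032.528985
Convexity numerator sum_t t*(t + 1/m) * CF_t / (1+y/m)^(m*t + 2):
  t = 1.0000: term = 86.023316
  t = 2.0000: term = 5581.475635
Convexity = (1/P) * sum = 5667.498951 / 1032.528985 = 5.488949


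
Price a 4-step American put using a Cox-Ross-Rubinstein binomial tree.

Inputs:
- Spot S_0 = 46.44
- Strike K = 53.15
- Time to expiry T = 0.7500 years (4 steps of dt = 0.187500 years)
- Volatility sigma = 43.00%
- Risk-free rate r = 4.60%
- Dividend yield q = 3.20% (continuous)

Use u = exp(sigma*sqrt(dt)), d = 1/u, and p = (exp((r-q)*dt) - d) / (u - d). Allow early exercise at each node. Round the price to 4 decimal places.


dt = T/N = 0.187500
u = exp(sigma*sqrt(dt)) = 1.204658; d = 1/u = 0.830111
p = (exp((r-q)*dt) - d) / (u - d) = 0.460603
Discount per step: exp(-r*dt) = 0.991412
Stock lattice S(k, i) with i counting down-moves:
  k=0: S(0,0) = 46.4400
  k=1: S(1,0) = 55.9443; S(1,1) = 38.5504
  k=2: S(2,0) = 67.3937; S(2,1) = 46.4400; S(2,2) = 32.0011
  k=3: S(3,0) = 81.1864; S(3,1) = 55.9443; S(3,2) = 38.5504; S(3,3) = 26.5645
  k=4: S(4,0) = 97.8018; S(4,1) = 67.3937; S(4,2) = 46.4400; S(4,3) = 32.0011; S(4,4) = 22.0515
Terminal payoffs V(N, i) = max(K - S_T, 0):
  V(4,0) = 0.000000; V(4,1) = 0.000000; V(4,2) = 6.710000; V(4,3) = 21.148901; V(4,4) = 31.098529
Backward induction: V(k, i) = exp(-r*dt) * [p * V(k+1, i) + (1-p) * V(k+1, i+1)]; then take max(V_cont, immediate exercise) for American.
  V(3,0) = exp(-r*dt) * [p*0.000000 + (1-p)*0.000000] = 0.000000; exercise = 0.000000; V(3,0) = max -> 0.000000
  V(3,1) = exp(-r*dt) * [p*0.000000 + (1-p)*6.710000] = 3.588272; exercise = 0.000000; V(3,1) = max -> 3.588272
  V(3,2) = exp(-r*dt) * [p*6.710000 + (1-p)*21.148901] = 14.373792; exercise = 14.599630; V(3,2) = max -> 14.599630
  V(3,3) = exp(-r*dt) * [p*21.148901 + (1-p)*31.098529] = 26.287988; exercise = 26.585526; V(3,3) = max -> 26.585526
  V(2,0) = exp(-r*dt) * [p*0.000000 + (1-p)*3.588272] = 1.918882; exercise = 0.000000; V(2,0) = max -> 1.918882
  V(2,1) = exp(-r*dt) * [p*3.588272 + (1-p)*14.599630] = 9.445944; exercise = 6.710000; V(2,1) = max -> 9.445944
  V(2,2) = exp(-r*dt) * [p*14.599630 + (1-p)*26.585526] = 20.883886; exercise = 21.148901; V(2,2) = max -> 21.148901
  V(1,0) = exp(-r*dt) * [p*1.918882 + (1-p)*9.445944] = 5.927611; exercise = 0.000000; V(1,0) = max -> 5.927611
  V(1,1) = exp(-r*dt) * [p*9.445944 + (1-p)*21.148901] = 15.623153; exercise = 14.599630; V(1,1) = max -> 15.623153
  V(0,0) = exp(-r*dt) * [p*5.927611 + (1-p)*15.623153] = 11.061541; exercise = 6.710000; V(0,0) = max -> 11.061541

Answer: Price = V(0,0) = 11.0615
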